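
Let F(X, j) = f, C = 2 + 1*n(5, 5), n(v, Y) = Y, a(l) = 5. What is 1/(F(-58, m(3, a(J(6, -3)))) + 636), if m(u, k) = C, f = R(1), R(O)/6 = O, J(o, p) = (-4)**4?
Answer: 1/642 ≈ 0.0015576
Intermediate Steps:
J(o, p) = 256
R(O) = 6*O
f = 6 (f = 6*1 = 6)
C = 7 (C = 2 + 1*5 = 2 + 5 = 7)
m(u, k) = 7
F(X, j) = 6
1/(F(-58, m(3, a(J(6, -3)))) + 636) = 1/(6 + 636) = 1/642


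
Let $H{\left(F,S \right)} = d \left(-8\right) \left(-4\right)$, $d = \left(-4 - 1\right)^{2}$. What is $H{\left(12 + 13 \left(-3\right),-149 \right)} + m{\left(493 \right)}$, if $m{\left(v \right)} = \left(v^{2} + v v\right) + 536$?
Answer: $487434$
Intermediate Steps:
$d = 25$ ($d = \left(-5\right)^{2} = 25$)
$H{\left(F,S \right)} = 800$ ($H{\left(F,S \right)} = 25 \left(-8\right) \left(-4\right) = \left(-200\right) \left(-4\right) = 800$)
$m{\left(v \right)} = 536 + 2 v^{2}$ ($m{\left(v \right)} = \left(v^{2} + v^{2}\right) + 536 = 2 v^{2} + 536 = 536 + 2 v^{2}$)
$H{\left(12 + 13 \left(-3\right),-149 \right)} + m{\left(493 \right)} = 800 + \left(536 + 2 \cdot 493^{2}\right) = 800 + \left(536 + 2 \cdot 243049\right) = 800 + \left(536 + 486098\right) = 800 + 486634 = 487434$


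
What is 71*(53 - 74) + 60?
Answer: -1431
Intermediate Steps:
71*(53 - 74) + 60 = 71*(-21) + 60 = -1491 + 60 = -1431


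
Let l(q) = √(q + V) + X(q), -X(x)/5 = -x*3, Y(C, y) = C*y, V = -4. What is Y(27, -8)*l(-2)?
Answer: 6480 - 216*I*√6 ≈ 6480.0 - 529.09*I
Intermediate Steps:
X(x) = 15*x (X(x) = -5*(-x)*3 = -(-15)*x = 15*x)
l(q) = √(-4 + q) + 15*q (l(q) = √(q - 4) + 15*q = √(-4 + q) + 15*q)
Y(27, -8)*l(-2) = (27*(-8))*(√(-4 - 2) + 15*(-2)) = -216*(√(-6) - 30) = -216*(I*√6 - 30) = -216*(-30 + I*√6) = 6480 - 216*I*√6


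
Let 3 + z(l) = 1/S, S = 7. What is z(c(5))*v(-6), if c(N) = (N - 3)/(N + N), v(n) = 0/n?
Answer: 0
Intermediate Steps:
v(n) = 0
c(N) = (-3 + N)/(2*N) (c(N) = (-3 + N)/((2*N)) = (-3 + N)*(1/(2*N)) = (-3 + N)/(2*N))
z(l) = -20/7 (z(l) = -3 + 1/7 = -3 + ⅐ = -20/7)
z(c(5))*v(-6) = -20/7*0 = 0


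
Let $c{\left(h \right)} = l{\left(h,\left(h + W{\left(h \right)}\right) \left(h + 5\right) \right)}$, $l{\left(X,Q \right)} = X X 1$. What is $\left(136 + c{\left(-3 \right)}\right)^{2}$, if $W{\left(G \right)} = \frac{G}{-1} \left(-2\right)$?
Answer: $21025$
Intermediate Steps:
$W{\left(G \right)} = 2 G$ ($W{\left(G \right)} = G \left(-1\right) \left(-2\right) = - G \left(-2\right) = 2 G$)
$l{\left(X,Q \right)} = X^{2}$ ($l{\left(X,Q \right)} = X^{2} \cdot 1 = X^{2}$)
$c{\left(h \right)} = h^{2}$
$\left(136 + c{\left(-3 \right)}\right)^{2} = \left(136 + \left(-3\right)^{2}\right)^{2} = \left(136 + 9\right)^{2} = 145^{2} = 21025$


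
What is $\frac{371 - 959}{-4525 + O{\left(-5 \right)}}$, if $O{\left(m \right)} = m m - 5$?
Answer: $\frac{588}{4505} \approx 0.13052$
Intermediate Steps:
$O{\left(m \right)} = -5 + m^{2}$ ($O{\left(m \right)} = m^{2} - 5 = -5 + m^{2}$)
$\frac{371 - 959}{-4525 + O{\left(-5 \right)}} = \frac{371 - 959}{-4525 - \left(5 - \left(-5\right)^{2}\right)} = - \frac{588}{-4525 + \left(-5 + 25\right)} = - \frac{588}{-4525 + 20} = - \frac{588}{-4505} = \left(-588\right) \left(- \frac{1}{4505}\right) = \frac{588}{4505}$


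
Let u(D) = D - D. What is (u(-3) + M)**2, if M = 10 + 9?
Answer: 361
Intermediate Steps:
M = 19
u(D) = 0
(u(-3) + M)**2 = (0 + 19)**2 = 19**2 = 361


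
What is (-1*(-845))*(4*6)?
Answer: 20280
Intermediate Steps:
(-1*(-845))*(4*6) = 845*24 = 20280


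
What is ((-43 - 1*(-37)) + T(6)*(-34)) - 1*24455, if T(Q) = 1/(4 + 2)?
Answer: -73400/3 ≈ -24467.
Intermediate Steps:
T(Q) = ⅙ (T(Q) = 1/6 = ⅙)
((-43 - 1*(-37)) + T(6)*(-34)) - 1*24455 = ((-43 - 1*(-37)) + (⅙)*(-34)) - 1*24455 = ((-43 + 37) - 17/3) - 24455 = (-6 - 17/3) - 24455 = -35/3 - 24455 = -73400/3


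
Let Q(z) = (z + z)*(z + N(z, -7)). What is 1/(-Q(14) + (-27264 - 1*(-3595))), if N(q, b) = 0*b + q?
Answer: -1/24453 ≈ -4.0895e-5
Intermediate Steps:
N(q, b) = q (N(q, b) = 0 + q = q)
Q(z) = 4*z² (Q(z) = (z + z)*(z + z) = (2*z)*(2*z) = 4*z²)
1/(-Q(14) + (-27264 - 1*(-3595))) = 1/(-4*14² + (-27264 - 1*(-3595))) = 1/(-4*196 + (-27264 + 3595)) = 1/(-1*784 - 23669) = 1/(-784 - 23669) = 1/(-24453) = -1/24453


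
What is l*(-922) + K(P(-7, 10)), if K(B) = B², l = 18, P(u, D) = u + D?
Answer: -16587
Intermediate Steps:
P(u, D) = D + u
l*(-922) + K(P(-7, 10)) = 18*(-922) + (10 - 7)² = -16596 + 3² = -16596 + 9 = -16587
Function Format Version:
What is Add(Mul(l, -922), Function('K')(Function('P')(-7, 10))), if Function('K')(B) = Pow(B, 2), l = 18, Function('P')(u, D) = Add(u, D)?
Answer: -16587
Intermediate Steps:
Function('P')(u, D) = Add(D, u)
Add(Mul(l, -922), Function('K')(Function('P')(-7, 10))) = Add(Mul(18, -922), Pow(Add(10, -7), 2)) = Add(-16596, Pow(3, 2)) = Add(-16596, 9) = -16587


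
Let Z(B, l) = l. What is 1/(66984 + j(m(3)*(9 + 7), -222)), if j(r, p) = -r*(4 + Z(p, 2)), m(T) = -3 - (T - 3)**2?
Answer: 1/67272 ≈ 1.4865e-5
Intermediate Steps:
m(T) = -3 - (-3 + T)**2
j(r, p) = -6*r (j(r, p) = -r*(4 + 2) = -r*6 = -6*r)
1/(66984 + j(m(3)*(9 + 7), -222)) = 1/(66984 - 6*(-3 - (-3 + 3)**2)*(9 + 7)) = 1/(66984 - 6*(-3 - 1*0**2)*16) = 1/(66984 - 6*(-3 - 1*0)*16) = 1/(66984 - 6*(-3 + 0)*16) = 1/(66984 - (-18)*16) = 1/(66984 - 6*(-48)) = 1/(66984 + 288) = 1/67272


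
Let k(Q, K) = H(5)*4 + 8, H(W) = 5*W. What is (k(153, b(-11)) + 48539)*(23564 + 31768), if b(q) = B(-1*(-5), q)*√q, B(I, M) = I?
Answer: 2691735804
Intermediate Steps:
b(q) = 5*√q (b(q) = (-1*(-5))*√q = 5*√q)
k(Q, K) = 108 (k(Q, K) = (5*5)*4 + 8 = 25*4 + 8 = 100 + 8 = 108)
(k(153, b(-11)) + 48539)*(23564 + 31768) = (108 + 48539)*(23564 + 31768) = 48647*55332 = 2691735804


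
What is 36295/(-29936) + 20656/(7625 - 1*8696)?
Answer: -657229961/32061456 ≈ -20.499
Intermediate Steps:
36295/(-29936) + 20656/(7625 - 1*8696) = 36295*(-1/29936) + 20656/(7625 - 8696) = -36295/29936 + 20656/(-1071) = -36295/29936 + 20656*(-1/1071) = -36295/29936 - 20656/1071 = -657229961/32061456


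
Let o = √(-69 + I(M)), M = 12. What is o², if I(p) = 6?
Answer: -63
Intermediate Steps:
o = 3*I*√7 (o = √(-69 + 6) = √(-63) = 3*I*√7 ≈ 7.9373*I)
o² = (3*I*√7)² = -63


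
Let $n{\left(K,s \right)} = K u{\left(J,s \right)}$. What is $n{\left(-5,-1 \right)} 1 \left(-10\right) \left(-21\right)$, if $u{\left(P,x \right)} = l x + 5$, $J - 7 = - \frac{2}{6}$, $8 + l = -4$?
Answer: $-17850$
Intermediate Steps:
$l = -12$ ($l = -8 - 4 = -12$)
$J = \frac{20}{3}$ ($J = 7 - \frac{2}{6} = 7 - \frac{1}{3} = \frac{20}{3} \approx 6.6667$)
$u{\left(P,x \right)} = 5 - 12 x$ ($u{\left(P,x \right)} = - 12 x + 5 = 5 - 12 x$)
$n{\left(K,s \right)} = K \left(5 - 12 s\right)$
$n{\left(-5,-1 \right)} 1 \left(-10\right) \left(-21\right) = - 5 \left(5 - -12\right) 1 \left(-10\right) \left(-21\right) = - 5 \left(5 + 12\right) 1 \left(-10\right) \left(-21\right) = \left(-5\right) 17 \cdot 1 \left(-10\right) \left(-21\right) = \left(-85\right) 1 \left(-10\right) \left(-21\right) = \left(-85\right) \left(-10\right) \left(-21\right) = 850 \left(-21\right) = -17850$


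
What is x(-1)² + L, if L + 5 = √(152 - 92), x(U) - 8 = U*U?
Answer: 76 + 2*√15 ≈ 83.746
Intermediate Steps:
x(U) = 8 + U² (x(U) = 8 + U*U = 8 + U²)
L = -5 + 2*√15 (L = -5 + √(152 - 92) = -5 + √60 = -5 + 2*√15 ≈ 2.7460)
x(-1)² + L = (8 + (-1)²)² + (-5 + 2*√15) = (8 + 1)² + (-5 + 2*√15) = 9² + (-5 + 2*√15) = 81 + (-5 + 2*√15) = 76 + 2*√15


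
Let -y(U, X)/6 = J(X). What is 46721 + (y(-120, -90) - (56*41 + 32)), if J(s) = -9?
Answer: 44447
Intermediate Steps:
y(U, X) = 54 (y(U, X) = -6*(-9) = 54)
46721 + (y(-120, -90) - (56*41 + 32)) = 46721 + (54 - (56*41 + 32)) = 46721 + (54 - (2296 + 32)) = 46721 + (54 - 1*2328) = 46721 + (54 - 2328) = 46721 - 2274 = 44447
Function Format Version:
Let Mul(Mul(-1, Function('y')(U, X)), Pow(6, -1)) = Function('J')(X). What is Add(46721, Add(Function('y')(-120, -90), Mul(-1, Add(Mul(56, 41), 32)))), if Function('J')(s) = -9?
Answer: 44447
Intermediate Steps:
Function('y')(U, X) = 54 (Function('y')(U, X) = Mul(-6, -9) = 54)
Add(46721, Add(Function('y')(-120, -90), Mul(-1, Add(Mul(56, 41), 32)))) = Add(46721, Add(54, Mul(-1, Add(Mul(56, 41), 32)))) = Add(46721, Add(54, Mul(-1, Add(2296, 32)))) = Add(46721, Add(54, Mul(-1, 2328))) = Add(46721, Add(54, -2328)) = Add(46721, -2274) = 44447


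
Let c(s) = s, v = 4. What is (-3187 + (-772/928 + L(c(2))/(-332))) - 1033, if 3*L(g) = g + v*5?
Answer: -243830293/57768 ≈ -4220.9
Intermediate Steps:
L(g) = 20/3 + g/3 (L(g) = (g + 4*5)/3 = (g + 20)/3 = (20 + g)/3 = 20/3 + g/3)
(-3187 + (-772/928 + L(c(2))/(-332))) - 1033 = (-3187 + (-772/928 + (20/3 + (1/3)*2)/(-332))) - 1033 = (-3187 + (-772*1/928 + (20/3 + 2/3)*(-1/332))) - 1033 = (-3187 + (-193/232 + (22/3)*(-1/332))) - 1033 = (-3187 + (-193/232 - 11/498)) - 1033 = (-3187 - 49333/57768) - 1033 = -184155949/57768 - 1033 = -243830293/57768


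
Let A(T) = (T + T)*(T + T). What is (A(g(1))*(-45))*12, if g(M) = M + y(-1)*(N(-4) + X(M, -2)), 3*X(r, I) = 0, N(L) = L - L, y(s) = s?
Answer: -2160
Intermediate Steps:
N(L) = 0
X(r, I) = 0 (X(r, I) = (⅓)*0 = 0)
g(M) = M (g(M) = M - (0 + 0) = M - 1*0 = M + 0 = M)
A(T) = 4*T² (A(T) = (2*T)*(2*T) = 4*T²)
(A(g(1))*(-45))*12 = ((4*1²)*(-45))*12 = ((4*1)*(-45))*12 = (4*(-45))*12 = -180*12 = -2160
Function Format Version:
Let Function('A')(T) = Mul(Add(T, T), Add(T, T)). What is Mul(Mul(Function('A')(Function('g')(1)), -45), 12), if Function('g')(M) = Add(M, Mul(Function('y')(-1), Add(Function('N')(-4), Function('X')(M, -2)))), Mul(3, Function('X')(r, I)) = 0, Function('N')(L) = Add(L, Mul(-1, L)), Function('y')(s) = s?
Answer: -2160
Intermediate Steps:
Function('N')(L) = 0
Function('X')(r, I) = 0 (Function('X')(r, I) = Mul(Rational(1, 3), 0) = 0)
Function('g')(M) = M (Function('g')(M) = Add(M, Mul(-1, Add(0, 0))) = Add(M, Mul(-1, 0)) = Add(M, 0) = M)
Function('A')(T) = Mul(4, Pow(T, 2)) (Function('A')(T) = Mul(Mul(2, T), Mul(2, T)) = Mul(4, Pow(T, 2)))
Mul(Mul(Function('A')(Function('g')(1)), -45), 12) = Mul(Mul(Mul(4, Pow(1, 2)), -45), 12) = Mul(Mul(Mul(4, 1), -45), 12) = Mul(Mul(4, -45), 12) = Mul(-180, 12) = -2160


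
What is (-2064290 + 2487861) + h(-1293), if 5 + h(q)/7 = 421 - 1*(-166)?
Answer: 427645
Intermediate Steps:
h(q) = 4074 (h(q) = -35 + 7*(421 - 1*(-166)) = -35 + 7*(421 + 166) = -35 + 7*587 = -35 + 4109 = 4074)
(-2064290 + 2487861) + h(-1293) = (-2064290 + 2487861) + 4074 = 423571 + 4074 = 427645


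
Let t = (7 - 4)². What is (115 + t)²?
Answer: 15376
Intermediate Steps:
t = 9 (t = 3² = 9)
(115 + t)² = (115 + 9)² = 124² = 15376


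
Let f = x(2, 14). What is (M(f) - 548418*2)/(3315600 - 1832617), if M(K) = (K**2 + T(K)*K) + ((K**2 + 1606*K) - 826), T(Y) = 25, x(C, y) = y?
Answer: -1074436/1482983 ≈ -0.72451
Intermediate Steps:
f = 14
M(K) = -826 + 2*K**2 + 1631*K (M(K) = (K**2 + 25*K) + ((K**2 + 1606*K) - 826) = (K**2 + 25*K) + (-826 + K**2 + 1606*K) = -826 + 2*K**2 + 1631*K)
(M(f) - 548418*2)/(3315600 - 1832617) = ((-826 + 2*14**2 + 1631*14) - 548418*2)/(3315600 - 1832617) = ((-826 + 2*196 + 22834) - 1096836)/1482983 = ((-826 + 392 + 22834) - 1096836)*(1/1482983) = (22400 - 1096836)*(1/1482983) = -1074436*1/1482983 = -1074436/1482983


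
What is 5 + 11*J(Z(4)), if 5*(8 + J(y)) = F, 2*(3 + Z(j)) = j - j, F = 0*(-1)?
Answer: -83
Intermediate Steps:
F = 0
Z(j) = -3 (Z(j) = -3 + (j - j)/2 = -3 + (1/2)*0 = -3 + 0 = -3)
J(y) = -8 (J(y) = -8 + (1/5)*0 = -8 + 0 = -8)
5 + 11*J(Z(4)) = 5 + 11*(-8) = 5 - 88 = -83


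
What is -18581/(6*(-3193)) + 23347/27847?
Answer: 964706933/533492826 ≈ 1.8083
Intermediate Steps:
-18581/(6*(-3193)) + 23347/27847 = -18581/(-19158) + 23347*(1/27847) = -18581*(-1/19158) + 23347/27847 = 18581/19158 + 23347/27847 = 964706933/533492826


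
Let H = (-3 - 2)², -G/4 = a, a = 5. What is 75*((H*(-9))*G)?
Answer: 337500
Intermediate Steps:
G = -20 (G = -4*5 = -20)
H = 25 (H = (-5)² = 25)
75*((H*(-9))*G) = 75*((25*(-9))*(-20)) = 75*(-225*(-20)) = 75*4500 = 337500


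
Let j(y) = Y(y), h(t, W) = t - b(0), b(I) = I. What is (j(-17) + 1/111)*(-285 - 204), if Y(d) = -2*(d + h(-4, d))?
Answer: -760069/37 ≈ -20542.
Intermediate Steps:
h(t, W) = t (h(t, W) = t - 1*0 = t + 0 = t)
Y(d) = 8 - 2*d (Y(d) = -2*(d - 4) = -2*(-4 + d) = 8 - 2*d)
j(y) = 8 - 2*y
(j(-17) + 1/111)*(-285 - 204) = ((8 - 2*(-17)) + 1/111)*(-285 - 204) = ((8 + 34) + 1/111)*(-489) = (42 + 1/111)*(-489) = (4663/111)*(-489) = -760069/37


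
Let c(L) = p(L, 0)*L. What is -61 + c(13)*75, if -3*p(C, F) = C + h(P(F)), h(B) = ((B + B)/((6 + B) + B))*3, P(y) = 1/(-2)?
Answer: -4091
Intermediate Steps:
P(y) = -1/2
h(B) = 6*B/(6 + 2*B) (h(B) = ((2*B)/(6 + 2*B))*3 = (2*B/(6 + 2*B))*3 = 6*B/(6 + 2*B))
p(C, F) = 1/5 - C/3 (p(C, F) = -(C + 3*(-1/2)/(3 - 1/2))/3 = -(C + 3*(-1/2)/(5/2))/3 = -(C + 3*(-1/2)*(2/5))/3 = -(C - 3/5)/3 = -(-3/5 + C)/3 = 1/5 - C/3)
c(L) = L*(1/5 - L/3) (c(L) = (1/5 - L/3)*L = L*(1/5 - L/3))
-61 + c(13)*75 = -61 + ((1/15)*13*(3 - 5*13))*75 = -61 + ((1/15)*13*(3 - 65))*75 = -61 + ((1/15)*13*(-62))*75 = -61 - 806/15*75 = -61 - 4030 = -4091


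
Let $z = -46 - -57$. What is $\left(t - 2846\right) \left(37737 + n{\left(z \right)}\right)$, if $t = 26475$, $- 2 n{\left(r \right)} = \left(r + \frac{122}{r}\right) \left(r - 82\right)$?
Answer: $\frac{20024797743}{22} \approx 9.1022 \cdot 10^{8}$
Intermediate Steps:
$z = 11$ ($z = -46 + 57 = 11$)
$n{\left(r \right)} = - \frac{\left(-82 + r\right) \left(r + \frac{122}{r}\right)}{2}$ ($n{\left(r \right)} = - \frac{\left(r + \frac{122}{r}\right) \left(r - 82\right)}{2} = - \frac{\left(r + \frac{122}{r}\right) \left(-82 + r\right)}{2} = - \frac{\left(-82 + r\right) \left(r + \frac{122}{r}\right)}{2}$)
$\left(t - 2846\right) \left(37737 + n{\left(z \right)}\right) = \left(26475 - 2846\right) \left(37737 + \left(-61 + 41 \cdot 11 + \frac{5002}{11} - \frac{11^{2}}{2}\right)\right) = 23629 \left(37737 + \left(-61 + 451 + 5002 \cdot \frac{1}{11} - \frac{121}{2}\right)\right) = 23629 \left(37737 + \left(-61 + 451 + \frac{5002}{11} - \frac{121}{2}\right)\right) = 23629 \left(37737 + \frac{17253}{22}\right) = 23629 \cdot \frac{847467}{22} = \frac{20024797743}{22}$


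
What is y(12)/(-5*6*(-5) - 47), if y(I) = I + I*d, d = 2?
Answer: 36/103 ≈ 0.34951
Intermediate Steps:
y(I) = 3*I (y(I) = I + I*2 = I + 2*I = 3*I)
y(12)/(-5*6*(-5) - 47) = (3*12)/(-5*6*(-5) - 47) = 36/(-30*(-5) - 47) = 36/(150 - 47) = 36/103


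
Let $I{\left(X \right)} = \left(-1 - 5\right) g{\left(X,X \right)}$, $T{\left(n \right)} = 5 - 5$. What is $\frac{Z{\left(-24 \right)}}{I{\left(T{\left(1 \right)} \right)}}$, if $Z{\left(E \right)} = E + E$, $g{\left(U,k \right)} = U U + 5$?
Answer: $\frac{8}{5} \approx 1.6$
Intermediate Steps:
$T{\left(n \right)} = 0$ ($T{\left(n \right)} = 5 - 5 = 0$)
$g{\left(U,k \right)} = 5 + U^{2}$ ($g{\left(U,k \right)} = U^{2} + 5 = 5 + U^{2}$)
$Z{\left(E \right)} = 2 E$
$I{\left(X \right)} = -30 - 6 X^{2}$ ($I{\left(X \right)} = \left(-1 - 5\right) \left(5 + X^{2}\right) = - 6 \left(5 + X^{2}\right) = -30 - 6 X^{2}$)
$\frac{Z{\left(-24 \right)}}{I{\left(T{\left(1 \right)} \right)}} = \frac{2 \left(-24\right)}{-30 - 6 \cdot 0^{2}} = - \frac{48}{-30 - 0} = - \frac{48}{-30 + 0} = - \frac{48}{-30} = \left(-48\right) \left(- \frac{1}{30}\right) = \frac{8}{5}$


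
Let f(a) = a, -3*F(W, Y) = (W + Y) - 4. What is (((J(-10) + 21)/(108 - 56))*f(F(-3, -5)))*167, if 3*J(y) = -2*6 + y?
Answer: 6847/39 ≈ 175.56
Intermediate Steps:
J(y) = -4 + y/3 (J(y) = (-2*6 + y)/3 = (-12 + y)/3 = -4 + y/3)
F(W, Y) = 4/3 - W/3 - Y/3 (F(W, Y) = -((W + Y) - 4)/3 = -(-4 + W + Y)/3 = 4/3 - W/3 - Y/3)
(((J(-10) + 21)/(108 - 56))*f(F(-3, -5)))*167 = ((((-4 + (⅓)*(-10)) + 21)/(108 - 56))*(4/3 - ⅓*(-3) - ⅓*(-5)))*167 = ((((-4 - 10/3) + 21)/52)*(4/3 + 1 + 5/3))*167 = (((-22/3 + 21)*(1/52))*4)*167 = (((41/3)*(1/52))*4)*167 = ((41/156)*4)*167 = (41/39)*167 = 6847/39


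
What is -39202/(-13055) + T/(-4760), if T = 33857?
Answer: -7297189/1775480 ≈ -4.1100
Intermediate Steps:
-39202/(-13055) + T/(-4760) = -39202/(-13055) + 33857/(-4760) = -39202*(-1/13055) + 33857*(-1/4760) = 39202/13055 - 33857/4760 = -7297189/1775480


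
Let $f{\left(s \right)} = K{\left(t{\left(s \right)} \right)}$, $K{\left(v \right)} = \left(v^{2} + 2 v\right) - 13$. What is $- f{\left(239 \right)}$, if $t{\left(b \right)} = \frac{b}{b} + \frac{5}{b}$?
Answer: $\frac{566405}{57121} \approx 9.9159$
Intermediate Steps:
$t{\left(b \right)} = 1 + \frac{5}{b}$
$K{\left(v \right)} = -13 + v^{2} + 2 v$
$f{\left(s \right)} = -13 + \frac{\left(5 + s\right)^{2}}{s^{2}} + \frac{2 \left(5 + s\right)}{s}$ ($f{\left(s \right)} = -13 + \left(\frac{5 + s}{s}\right)^{2} + 2 \frac{5 + s}{s} = -13 + \frac{\left(5 + s\right)^{2}}{s^{2}} + \frac{2 \left(5 + s\right)}{s}$)
$- f{\left(239 \right)} = - (-10 + \frac{20}{239} + \frac{25}{57121}) = \left(-1\right) \left(- \frac{566405}{57121}\right) = \frac{566405}{57121}$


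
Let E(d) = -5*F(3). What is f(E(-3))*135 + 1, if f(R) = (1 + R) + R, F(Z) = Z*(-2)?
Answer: 8236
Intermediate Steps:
F(Z) = -2*Z
E(d) = 30 (E(d) = -(-10)*3 = -5*(-6) = 30)
f(R) = 1 + 2*R
f(E(-3))*135 + 1 = (1 + 2*30)*135 + 1 = (1 + 60)*135 + 1 = 61*135 + 1 = 8235 + 1 = 8236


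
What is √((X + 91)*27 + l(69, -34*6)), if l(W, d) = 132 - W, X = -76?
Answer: 6*√13 ≈ 21.633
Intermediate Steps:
√((X + 91)*27 + l(69, -34*6)) = √((-76 + 91)*27 + (132 - 1*69)) = √(15*27 + (132 - 69)) = √(405 + 63) = √468 = 6*√13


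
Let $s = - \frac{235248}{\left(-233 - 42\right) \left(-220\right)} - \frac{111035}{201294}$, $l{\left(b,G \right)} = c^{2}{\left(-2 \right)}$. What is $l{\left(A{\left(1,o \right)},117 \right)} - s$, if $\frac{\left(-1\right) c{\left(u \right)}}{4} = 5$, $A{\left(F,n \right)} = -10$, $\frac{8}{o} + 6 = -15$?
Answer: $\frac{23232954851}{57444750} \approx 404.44$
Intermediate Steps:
$o = - \frac{8}{21}$ ($o = \frac{8}{-6 - 15} = \frac{8}{-21} = 8 \left(- \frac{1}{21}\right) = - \frac{8}{21} \approx -0.38095$)
$c{\left(u \right)} = -20$ ($c{\left(u \right)} = \left(-4\right) 5 = -20$)
$l{\left(b,G \right)} = 400$ ($l{\left(b,G \right)} = \left(-20\right)^{2} = 400$)
$s = - \frac{255054851}{57444750}$ ($s = - \frac{235248}{\left(-275\right) \left(-220\right)} - \frac{2095}{3798} = - \frac{235248}{60500} - \frac{2095}{3798} = \left(-235248\right) \frac{1}{60500} - \frac{2095}{3798} = - \frac{58812}{15125} - \frac{2095}{3798} = - \frac{255054851}{57444750} \approx -4.44$)
$l{\left(A{\left(1,o \right)},117 \right)} - s = 400 - - \frac{255054851}{57444750} = 400 + \frac{255054851}{57444750} = \frac{23232954851}{57444750}$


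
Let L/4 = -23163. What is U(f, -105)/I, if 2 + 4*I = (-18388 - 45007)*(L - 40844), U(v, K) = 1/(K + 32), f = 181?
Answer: -2/308898730507 ≈ -6.4746e-12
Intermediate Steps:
L = -92652 (L = 4*(-23163) = -92652)
U(v, K) = 1/(32 + K)
I = 4231489459/2 (I = -½ + ((-18388 - 45007)*(-92652 - 40844))/4 = -½ + (-63395*(-133496))/4 = -½ + (¼)*8462978920 = -½ + 2115744730 = 4231489459/2 ≈ 2.1157e+9)
U(f, -105)/I = 1/((32 - 105)*(4231489459/2)) = (2/4231489459)/(-73) = -1/73*2/4231489459 = -2/308898730507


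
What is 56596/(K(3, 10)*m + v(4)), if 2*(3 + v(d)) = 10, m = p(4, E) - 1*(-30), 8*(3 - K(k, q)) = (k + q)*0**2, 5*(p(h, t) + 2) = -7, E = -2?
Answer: 282980/409 ≈ 691.88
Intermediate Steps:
p(h, t) = -17/5 (p(h, t) = -2 + (1/5)*(-7) = -2 - 7/5 = -17/5)
K(k, q) = 3 (K(k, q) = 3 - (k + q)*0**2/8 = 3 - (k + q)*0/8 = 3 - 1/8*0 = 3 + 0 = 3)
m = 133/5 (m = -17/5 - 1*(-30) = -17/5 + 30 = 133/5 ≈ 26.600)
v(d) = 2 (v(d) = -3 + (1/2)*10 = -3 + 5 = 2)
56596/(K(3, 10)*m + v(4)) = 56596/(3*(133/5) + 2) = 56596/(399/5 + 2) = 56596/(409/5) = 56596*(5/409) = 282980/409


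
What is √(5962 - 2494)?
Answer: 34*√3 ≈ 58.890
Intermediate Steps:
√(5962 - 2494) = √3468 = 34*√3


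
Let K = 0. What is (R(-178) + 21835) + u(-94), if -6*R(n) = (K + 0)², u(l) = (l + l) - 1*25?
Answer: 21622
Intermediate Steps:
u(l) = -25 + 2*l (u(l) = 2*l - 25 = -25 + 2*l)
R(n) = 0 (R(n) = -(0 + 0)²/6 = -⅙*0² = -⅙*0 = 0)
(R(-178) + 21835) + u(-94) = (0 + 21835) + (-25 + 2*(-94)) = 21835 + (-25 - 188) = 21835 - 213 = 21622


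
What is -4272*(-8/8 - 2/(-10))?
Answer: 17088/5 ≈ 3417.6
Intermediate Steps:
-4272*(-8/8 - 2/(-10)) = -4272*(-8*1/8 - 2*(-1/10)) = -4272*(-1 + 1/5) = -4272*(-4/5) = 17088/5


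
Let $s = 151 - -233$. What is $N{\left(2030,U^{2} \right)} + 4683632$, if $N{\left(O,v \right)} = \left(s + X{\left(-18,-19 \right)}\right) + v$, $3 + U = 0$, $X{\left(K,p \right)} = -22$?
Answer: $4684003$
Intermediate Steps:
$s = 384$ ($s = 151 + 233 = 384$)
$U = -3$ ($U = -3 + 0 = -3$)
$N{\left(O,v \right)} = 362 + v$ ($N{\left(O,v \right)} = \left(384 - 22\right) + v = 362 + v$)
$N{\left(2030,U^{2} \right)} + 4683632 = \left(362 + \left(-3\right)^{2}\right) + 4683632 = \left(362 + 9\right) + 4683632 = 371 + 4683632 = 4684003$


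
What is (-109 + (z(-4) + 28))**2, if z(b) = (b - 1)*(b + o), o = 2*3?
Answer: 8281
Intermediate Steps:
o = 6
z(b) = (-1 + b)*(6 + b) (z(b) = (b - 1)*(b + 6) = (-1 + b)*(6 + b))
(-109 + (z(-4) + 28))**2 = (-109 + ((-6 + (-4)**2 + 5*(-4)) + 28))**2 = (-109 + ((-6 + 16 - 20) + 28))**2 = (-109 + (-10 + 28))**2 = (-109 + 18)**2 = (-91)**2 = 8281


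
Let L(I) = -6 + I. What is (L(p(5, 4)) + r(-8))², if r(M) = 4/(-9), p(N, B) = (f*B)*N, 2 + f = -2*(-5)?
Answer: 1909924/81 ≈ 23579.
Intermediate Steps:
f = 8 (f = -2 - 2*(-5) = -2 + 10 = 8)
p(N, B) = 8*B*N (p(N, B) = (8*B)*N = 8*B*N)
r(M) = -4/9 (r(M) = 4*(-⅑) = -4/9)
(L(p(5, 4)) + r(-8))² = ((-6 + 8*4*5) - 4/9)² = ((-6 + 160) - 4/9)² = (154 - 4/9)² = (1382/9)² = 1909924/81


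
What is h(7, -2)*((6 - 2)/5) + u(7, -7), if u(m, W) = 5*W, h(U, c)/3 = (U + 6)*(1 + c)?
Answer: -331/5 ≈ -66.200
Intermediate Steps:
h(U, c) = 3*(1 + c)*(6 + U) (h(U, c) = 3*((U + 6)*(1 + c)) = 3*((6 + U)*(1 + c)) = 3*((1 + c)*(6 + U)) = 3*(1 + c)*(6 + U))
h(7, -2)*((6 - 2)/5) + u(7, -7) = (18 + 3*7 + 18*(-2) + 3*7*(-2))*((6 - 2)/5) + 5*(-7) = (18 + 21 - 36 - 42)*(4*(⅕)) - 35 = -39*⅘ - 35 = -156/5 - 35 = -331/5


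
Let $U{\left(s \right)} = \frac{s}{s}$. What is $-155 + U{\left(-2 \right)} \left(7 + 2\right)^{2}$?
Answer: $-74$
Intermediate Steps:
$U{\left(s \right)} = 1$
$-155 + U{\left(-2 \right)} \left(7 + 2\right)^{2} = -155 + 1 \left(7 + 2\right)^{2} = -155 + 1 \cdot 9^{2} = -155 + 1 \cdot 81 = -155 + 81 = -74$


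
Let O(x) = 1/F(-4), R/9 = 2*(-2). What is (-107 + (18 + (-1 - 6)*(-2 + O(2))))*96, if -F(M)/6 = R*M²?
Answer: -259207/36 ≈ -7200.2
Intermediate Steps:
R = -36 (R = 9*(2*(-2)) = 9*(-4) = -36)
F(M) = 216*M² (F(M) = -(-216)*M² = 216*M²)
O(x) = 1/3456 (O(x) = 1/(216*(-4)²) = 1/(216*16) = 1/3456)
(-107 + (18 + (-1 - 6)*(-2 + O(2))))*96 = (-107 + (18 + (-1 - 6)*(-2 + 1/3456)))*96 = (-107 + (18 - 7*(-6911/3456)))*96 = (-107 + (18 + 48377/3456))*96 = (-107 + 110585/3456)*96 = -259207/3456*96 = -259207/36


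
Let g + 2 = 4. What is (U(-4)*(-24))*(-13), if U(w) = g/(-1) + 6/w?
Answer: -1092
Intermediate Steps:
g = 2 (g = -2 + 4 = 2)
U(w) = -2 + 6/w (U(w) = 2/(-1) + 6/w = 2*(-1) + 6/w = -2 + 6/w)
(U(-4)*(-24))*(-13) = ((-2 + 6/(-4))*(-24))*(-13) = ((-2 + 6*(-¼))*(-24))*(-13) = ((-2 - 3/2)*(-24))*(-13) = -7/2*(-24)*(-13) = 84*(-13) = -1092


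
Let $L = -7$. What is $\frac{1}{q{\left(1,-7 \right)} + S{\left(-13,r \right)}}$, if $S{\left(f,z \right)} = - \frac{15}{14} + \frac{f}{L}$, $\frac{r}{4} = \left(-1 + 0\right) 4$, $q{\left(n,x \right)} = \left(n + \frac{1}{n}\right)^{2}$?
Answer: $\frac{14}{67} \approx 0.20896$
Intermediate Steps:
$r = -16$ ($r = 4 \left(-1 + 0\right) 4 = 4 \left(\left(-1\right) 4\right) = 4 \left(-4\right) = -16$)
$S{\left(f,z \right)} = - \frac{15}{14} - \frac{f}{7}$ ($S{\left(f,z \right)} = - \frac{15}{14} + \frac{f}{-7} = \left(-15\right) \frac{1}{14} + f \left(- \frac{1}{7}\right) = - \frac{15}{14} - \frac{f}{7}$)
$\frac{1}{q{\left(1,-7 \right)} + S{\left(-13,r \right)}} = \frac{1}{1^{-2} \left(1 + 1^{2}\right)^{2} - - \frac{11}{14}} = \frac{1}{1 \left(1 + 1\right)^{2} + \left(- \frac{15}{14} + \frac{13}{7}\right)} = \frac{1}{1 \cdot 2^{2} + \frac{11}{14}} = \frac{1}{1 \cdot 4 + \frac{11}{14}} = \frac{1}{4 + \frac{11}{14}} = \frac{1}{\frac{67}{14}} = \frac{14}{67}$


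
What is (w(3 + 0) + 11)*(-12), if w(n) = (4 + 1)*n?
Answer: -312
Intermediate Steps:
w(n) = 5*n
(w(3 + 0) + 11)*(-12) = (5*(3 + 0) + 11)*(-12) = (5*3 + 11)*(-12) = (15 + 11)*(-12) = 26*(-12) = -312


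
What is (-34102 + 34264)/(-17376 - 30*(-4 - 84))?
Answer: -27/2456 ≈ -0.010993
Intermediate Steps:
(-34102 + 34264)/(-17376 - 30*(-4 - 84)) = 162/(-17376 - 30*(-88)) = 162/(-17376 + 2640) = 162/(-14736) = 162*(-1/14736) = -27/2456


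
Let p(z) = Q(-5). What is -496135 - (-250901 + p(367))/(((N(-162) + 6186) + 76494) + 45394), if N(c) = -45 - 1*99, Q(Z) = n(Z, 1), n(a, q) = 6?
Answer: -12694059931/25586 ≈ -4.9613e+5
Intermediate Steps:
Q(Z) = 6
N(c) = -144 (N(c) = -45 - 99 = -144)
p(z) = 6
-496135 - (-250901 + p(367))/(((N(-162) + 6186) + 76494) + 45394) = -496135 - (-250901 + 6)/(((-144 + 6186) + 76494) + 45394) = -496135 - (-250895)/((6042 + 76494) + 45394) = -496135 - (-250895)/(82536 + 45394) = -496135 - (-250895)/127930 = -496135 - 1*(-50179/25586) = -496135 + 50179/25586 = -12694059931/25586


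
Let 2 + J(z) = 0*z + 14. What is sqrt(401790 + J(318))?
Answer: sqrt(401802) ≈ 633.88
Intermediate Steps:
J(z) = 12 (J(z) = -2 + (0*z + 14) = -2 + (0 + 14) = -2 + 14 = 12)
sqrt(401790 + J(318)) = sqrt(401790 + 12) = sqrt(401802)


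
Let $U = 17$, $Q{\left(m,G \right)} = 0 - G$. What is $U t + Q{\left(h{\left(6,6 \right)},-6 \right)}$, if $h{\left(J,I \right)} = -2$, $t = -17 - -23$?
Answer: $108$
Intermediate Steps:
$t = 6$ ($t = -17 + 23 = 6$)
$Q{\left(m,G \right)} = - G$
$U t + Q{\left(h{\left(6,6 \right)},-6 \right)} = 17 \cdot 6 - -6 = 102 + 6 = 108$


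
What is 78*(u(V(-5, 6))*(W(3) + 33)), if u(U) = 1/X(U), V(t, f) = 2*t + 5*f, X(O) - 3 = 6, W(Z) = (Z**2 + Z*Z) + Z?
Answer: 468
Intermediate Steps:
W(Z) = Z + 2*Z**2 (W(Z) = (Z**2 + Z**2) + Z = 2*Z**2 + Z = Z + 2*Z**2)
X(O) = 9 (X(O) = 3 + 6 = 9)
u(U) = 1/9
78*(u(V(-5, 6))*(W(3) + 33)) = 78*((3*(1 + 2*3) + 33)/9) = 78*((3*(1 + 6) + 33)/9) = 78*((3*7 + 33)/9) = 78*((21 + 33)/9) = 78*((1/9)*54) = 78*6 = 468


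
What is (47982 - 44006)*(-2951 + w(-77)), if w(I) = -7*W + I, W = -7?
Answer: -11844504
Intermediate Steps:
w(I) = 49 + I (w(I) = -7*(-7) + I = 49 + I)
(47982 - 44006)*(-2951 + w(-77)) = (47982 - 44006)*(-2951 + (49 - 77)) = 3976*(-2951 - 28) = 3976*(-2979) = -11844504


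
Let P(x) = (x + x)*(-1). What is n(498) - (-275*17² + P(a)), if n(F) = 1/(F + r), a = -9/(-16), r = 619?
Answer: 710198661/8936 ≈ 79476.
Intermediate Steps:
a = 9/16 (a = -9*(-1/16) = 9/16 ≈ 0.56250)
n(F) = 1/(619 + F) (n(F) = 1/(F + 619) = 1/(619 + F))
P(x) = -2*x (P(x) = (2*x)*(-1) = -2*x)
n(498) - (-275*17² + P(a)) = 1/(619 + 498) - (-275*17² - 2*9/16) = 1/1117 - (-275*289 - 9/8) = 1/1117 - (-79475 - 9/8) = 1/1117 - 1*(-635809/8) = 1/1117 + 635809/8 = 710198661/8936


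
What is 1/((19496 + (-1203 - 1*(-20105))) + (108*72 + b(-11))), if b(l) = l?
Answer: 1/46163 ≈ 2.1662e-5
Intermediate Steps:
1/((19496 + (-1203 - 1*(-20105))) + (108*72 + b(-11))) = 1/((19496 + (-1203 - 1*(-20105))) + (108*72 - 11)) = 1/((19496 + (-1203 + 20105)) + (7776 - 11)) = 1/((19496 + 18902) + 7765) = 1/(38398 + 7765) = 1/46163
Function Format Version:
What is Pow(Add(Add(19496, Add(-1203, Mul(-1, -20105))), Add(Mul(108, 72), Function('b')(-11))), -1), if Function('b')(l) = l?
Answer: Rational(1, 46163) ≈ 2.1662e-5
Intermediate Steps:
Pow(Add(Add(19496, Add(-1203, Mul(-1, -20105))), Add(Mul(108, 72), Function('b')(-11))), -1) = Pow(Add(Add(19496, Add(-1203, Mul(-1, -20105))), Add(Mul(108, 72), -11)), -1) = Pow(Add(Add(19496, Add(-1203, 20105)), Add(7776, -11)), -1) = Pow(Add(Add(19496, 18902), 7765), -1) = Pow(Add(38398, 7765), -1) = Pow(46163, -1) = Rational(1, 46163)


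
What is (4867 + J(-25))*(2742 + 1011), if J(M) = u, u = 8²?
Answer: 18506043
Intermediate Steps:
u = 64
J(M) = 64
(4867 + J(-25))*(2742 + 1011) = (4867 + 64)*(2742 + 1011) = 4931*3753 = 18506043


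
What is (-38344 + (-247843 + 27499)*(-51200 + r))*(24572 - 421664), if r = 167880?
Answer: 10209146476224288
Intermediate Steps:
(-38344 + (-247843 + 27499)*(-51200 + r))*(24572 - 421664) = (-38344 + (-247843 + 27499)*(-51200 + 167880))*(24572 - 421664) = (-38344 - 220344*116680)*(-397092) = (-38344 - 25709737920)*(-397092) = -25709776264*(-397092) = 10209146476224288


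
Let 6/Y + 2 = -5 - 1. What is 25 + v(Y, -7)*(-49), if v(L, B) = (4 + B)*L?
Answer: -341/4 ≈ -85.250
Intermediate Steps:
Y = -¾ (Y = 6/(-2 + (-5 - 1)) = 6/(-2 - 6) = 6/(-8) = 6*(-⅛) = -¾ ≈ -0.75000)
v(L, B) = L*(4 + B)
25 + v(Y, -7)*(-49) = 25 - 3*(4 - 7)/4*(-49) = 25 - ¾*(-3)*(-49) = 25 + (9/4)*(-49) = 25 - 441/4 = -341/4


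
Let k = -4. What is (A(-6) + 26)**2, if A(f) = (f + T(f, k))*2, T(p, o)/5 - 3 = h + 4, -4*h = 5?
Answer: 20449/4 ≈ 5112.3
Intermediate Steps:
h = -5/4 (h = -1/4*5 = -5/4 ≈ -1.2500)
T(p, o) = 115/4 (T(p, o) = 15 + 5*(-5/4 + 4) = 15 + 5*(11/4) = 15 + 55/4 = 115/4)
A(f) = 115/2 + 2*f (A(f) = (f + 115/4)*2 = (115/4 + f)*2 = 115/2 + 2*f)
(A(-6) + 26)**2 = ((115/2 + 2*(-6)) + 26)**2 = ((115/2 - 12) + 26)**2 = (91/2 + 26)**2 = (143/2)**2 = 20449/4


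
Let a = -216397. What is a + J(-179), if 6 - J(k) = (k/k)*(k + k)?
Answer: -216033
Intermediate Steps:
J(k) = 6 - 2*k (J(k) = 6 - k/k*(k + k) = 6 - 2*k)
a + J(-179) = -216397 + (6 - 2*(-179)) = -216397 + (6 + 358) = -216397 + 364 = -216033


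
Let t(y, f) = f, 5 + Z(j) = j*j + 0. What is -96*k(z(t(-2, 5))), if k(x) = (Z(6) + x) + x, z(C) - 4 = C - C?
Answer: -3744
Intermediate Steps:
Z(j) = -5 + j² (Z(j) = -5 + (j*j + 0) = -5 + (j² + 0) = -5 + j²)
z(C) = 4 (z(C) = 4 + (C - C) = 4 + 0 = 4)
k(x) = 31 + 2*x (k(x) = ((-5 + 6²) + x) + x = ((-5 + 36) + x) + x = (31 + x) + x = 31 + 2*x)
-96*k(z(t(-2, 5))) = -96*(31 + 2*4) = -96*(31 + 8) = -96*39 = -3744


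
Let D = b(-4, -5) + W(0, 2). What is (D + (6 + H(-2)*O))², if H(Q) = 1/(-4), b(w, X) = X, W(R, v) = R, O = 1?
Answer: 9/16 ≈ 0.56250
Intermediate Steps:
H(Q) = -¼
D = -5 (D = -5 + 0 = -5)
(D + (6 + H(-2)*O))² = (-5 + (6 - ¼*1))² = (-5 + (6 - ¼))² = (-5 + 23/4)² = (¾)² = 9/16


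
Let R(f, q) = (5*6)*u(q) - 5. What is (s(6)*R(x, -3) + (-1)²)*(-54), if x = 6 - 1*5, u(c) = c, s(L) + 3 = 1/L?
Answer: -14589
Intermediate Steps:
s(L) = -3 + 1/L
x = 1 (x = 6 - 5 = 1)
R(f, q) = -5 + 30*q (R(f, q) = (5*6)*q - 5 = 30*q - 5 = -5 + 30*q)
(s(6)*R(x, -3) + (-1)²)*(-54) = ((-3 + 1/6)*(-5 + 30*(-3)) + (-1)²)*(-54) = ((-3 + ⅙)*(-5 - 90) + 1)*(-54) = (-17/6*(-95) + 1)*(-54) = (1615/6 + 1)*(-54) = (1621/6)*(-54) = -14589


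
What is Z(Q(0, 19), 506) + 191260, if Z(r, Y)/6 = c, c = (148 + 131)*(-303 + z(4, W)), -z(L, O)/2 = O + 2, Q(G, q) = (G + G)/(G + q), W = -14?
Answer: -275786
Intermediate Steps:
Q(G, q) = 2*G/(G + q) (Q(G, q) = (2*G)/(G + q) = 2*G/(G + q))
z(L, O) = -4 - 2*O (z(L, O) = -2*(O + 2) = -2*(2 + O) = -4 - 2*O)
c = -77841 (c = (148 + 131)*(-303 + (-4 - 2*(-14))) = 279*(-303 + (-4 + 28)) = 279*(-303 + 24) = 279*(-279) = -77841)
Z(r, Y) = -467046 (Z(r, Y) = 6*(-77841) = -467046)
Z(Q(0, 19), 506) + 191260 = -467046 + 191260 = -275786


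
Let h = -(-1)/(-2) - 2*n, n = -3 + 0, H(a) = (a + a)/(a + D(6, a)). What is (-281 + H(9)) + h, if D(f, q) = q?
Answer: -549/2 ≈ -274.50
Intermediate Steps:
H(a) = 1 (H(a) = (a + a)/(a + a) = (2*a)/((2*a)) = (2*a)*(1/(2*a)) = 1)
n = -3
h = 11/2 (h = -(-1)/(-2) - 2*(-3) = -(-1)*(-1)/2 + 6 = -1*½ + 6 = -½ + 6 = 11/2 ≈ 5.5000)
(-281 + H(9)) + h = (-281 + 1) + 11/2 = -280 + 11/2 = -549/2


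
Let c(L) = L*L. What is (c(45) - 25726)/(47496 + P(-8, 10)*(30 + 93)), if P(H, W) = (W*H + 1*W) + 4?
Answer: -23701/39378 ≈ -0.60188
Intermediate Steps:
P(H, W) = 4 + W + H*W (P(H, W) = (H*W + W) + 4 = (W + H*W) + 4 = 4 + W + H*W)
c(L) = L²
(c(45) - 25726)/(47496 + P(-8, 10)*(30 + 93)) = (45² - 25726)/(47496 + (4 + 10 - 8*10)*(30 + 93)) = (2025 - 25726)/(47496 + (4 + 10 - 80)*123) = -23701/(47496 - 66*123) = -23701/(47496 - 8118) = -23701/39378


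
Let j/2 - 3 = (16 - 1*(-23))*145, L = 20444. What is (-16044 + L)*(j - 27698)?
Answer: -72080800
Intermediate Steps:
j = 11316 (j = 6 + 2*((16 - 1*(-23))*145) = 6 + 2*((16 + 23)*145) = 6 + 2*(39*145) = 6 + 2*5655 = 6 + 11310 = 11316)
(-16044 + L)*(j - 27698) = (-16044 + 20444)*(11316 - 27698) = 4400*(-16382) = -72080800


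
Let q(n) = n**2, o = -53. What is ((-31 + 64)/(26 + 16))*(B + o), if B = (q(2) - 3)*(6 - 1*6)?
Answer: -583/14 ≈ -41.643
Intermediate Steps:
B = 0 (B = (2**2 - 3)*(6 - 1*6) = (4 - 3)*(6 - 6) = 1*0 = 0)
((-31 + 64)/(26 + 16))*(B + o) = ((-31 + 64)/(26 + 16))*(0 - 53) = (33/42)*(-53) = (33*(1/42))*(-53) = (11/14)*(-53) = -583/14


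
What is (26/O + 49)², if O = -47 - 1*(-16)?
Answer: 2229049/961 ≈ 2319.5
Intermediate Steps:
O = -31 (O = -47 + 16 = -31)
(26/O + 49)² = (26/(-31) + 49)² = (26*(-1/31) + 49)² = (-26/31 + 49)² = (1493/31)² = 2229049/961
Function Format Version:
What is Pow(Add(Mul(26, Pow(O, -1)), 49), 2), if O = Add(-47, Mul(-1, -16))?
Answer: Rational(2229049, 961) ≈ 2319.5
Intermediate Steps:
O = -31 (O = Add(-47, 16) = -31)
Pow(Add(Mul(26, Pow(O, -1)), 49), 2) = Pow(Add(Mul(26, Pow(-31, -1)), 49), 2) = Pow(Add(Mul(26, Rational(-1, 31)), 49), 2) = Pow(Add(Rational(-26, 31), 49), 2) = Pow(Rational(1493, 31), 2) = Rational(2229049, 961)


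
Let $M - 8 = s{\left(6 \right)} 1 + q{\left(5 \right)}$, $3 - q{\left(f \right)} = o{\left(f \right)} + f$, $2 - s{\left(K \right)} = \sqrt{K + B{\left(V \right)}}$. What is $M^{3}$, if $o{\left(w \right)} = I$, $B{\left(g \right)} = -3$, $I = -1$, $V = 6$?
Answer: $\left(9 - \sqrt{3}\right)^{3} \approx 383.92$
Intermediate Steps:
$s{\left(K \right)} = 2 - \sqrt{-3 + K}$ ($s{\left(K \right)} = 2 - \sqrt{K - 3} = 2 - \sqrt{-3 + K}$)
$o{\left(w \right)} = -1$
$q{\left(f \right)} = 4 - f$ ($q{\left(f \right)} = 3 - \left(-1 + f\right) = 4 - f$)
$M = 9 - \sqrt{3}$ ($M = 8 + \left(\left(2 - \sqrt{-3 + 6}\right) 1 + \left(4 - 5\right)\right) = 8 + \left(\left(2 - \sqrt{3}\right) 1 + \left(4 - 5\right)\right) = 8 + \left(\left(2 - \sqrt{3}\right) - 1\right) = 8 + \left(1 - \sqrt{3}\right) = 9 - \sqrt{3} \approx 7.268$)
$M^{3} = \left(9 - \sqrt{3}\right)^{3}$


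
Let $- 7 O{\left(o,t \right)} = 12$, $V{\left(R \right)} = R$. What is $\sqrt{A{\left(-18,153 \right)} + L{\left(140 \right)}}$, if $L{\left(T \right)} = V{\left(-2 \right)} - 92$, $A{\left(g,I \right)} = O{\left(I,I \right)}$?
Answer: $\frac{i \sqrt{4690}}{7} \approx 9.7834 i$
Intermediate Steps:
$O{\left(o,t \right)} = - \frac{12}{7}$ ($O{\left(o,t \right)} = \left(- \frac{1}{7}\right) 12 = - \frac{12}{7}$)
$A{\left(g,I \right)} = - \frac{12}{7}$
$L{\left(T \right)} = -94$ ($L{\left(T \right)} = -2 - 92 = -94$)
$\sqrt{A{\left(-18,153 \right)} + L{\left(140 \right)}} = \sqrt{- \frac{12}{7} - 94} = \sqrt{- \frac{670}{7}} = \frac{i \sqrt{4690}}{7}$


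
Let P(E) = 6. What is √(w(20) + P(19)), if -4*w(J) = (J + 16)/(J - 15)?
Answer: √105/5 ≈ 2.0494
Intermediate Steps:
w(J) = -(16 + J)/(4*(-15 + J)) (w(J) = -(J + 16)/(4*(J - 15)) = -(16 + J)/(4*(-15 + J)))
√(w(20) + P(19)) = √((-16 - 1*20)/(4*(-15 + 20)) + 6) = √((¼)*(-16 - 20)/5 + 6) = √((¼)*(⅕)*(-36) + 6) = √(-9/5 + 6) = √(21/5) = √105/5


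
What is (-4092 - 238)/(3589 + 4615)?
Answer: -2165/4102 ≈ -0.52779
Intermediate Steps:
(-4092 - 238)/(3589 + 4615) = -4330/8204 = -4330*1/8204 = -2165/4102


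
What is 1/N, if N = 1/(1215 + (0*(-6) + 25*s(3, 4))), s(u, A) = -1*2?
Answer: 1165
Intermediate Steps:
s(u, A) = -2
N = 1/1165 (N = 1/(1215 + (0*(-6) + 25*(-2))) = 1/(1215 + (0 - 50)) = 1/(1215 - 50) = 1/1165 ≈ 0.00085837)
1/N = 1/(1/1165) = 1165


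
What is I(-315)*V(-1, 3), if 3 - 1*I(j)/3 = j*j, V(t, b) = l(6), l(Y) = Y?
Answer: -1785996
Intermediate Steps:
V(t, b) = 6
I(j) = 9 - 3*j² (I(j) = 9 - 3*j*j = 9 - 3*j²)
I(-315)*V(-1, 3) = (9 - 3*(-315)²)*6 = (9 - 3*99225)*6 = (9 - 297675)*6 = -297666*6 = -1785996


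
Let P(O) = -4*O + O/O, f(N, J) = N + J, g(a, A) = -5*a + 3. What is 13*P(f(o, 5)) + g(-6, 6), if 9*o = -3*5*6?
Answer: 306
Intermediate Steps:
g(a, A) = 3 - 5*a
o = -10 (o = (-3*5*6)/9 = (-15*6)/9 = (1/9)*(-90) = -10)
f(N, J) = J + N
P(O) = 1 - 4*O (P(O) = -4*O + 1 = 1 - 4*O)
13*P(f(o, 5)) + g(-6, 6) = 13*(1 - 4*(5 - 10)) + (3 - 5*(-6)) = 13*(1 - 4*(-5)) + (3 + 30) = 13*(1 + 20) + 33 = 13*21 + 33 = 273 + 33 = 306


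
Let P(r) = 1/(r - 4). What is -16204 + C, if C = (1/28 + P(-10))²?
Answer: -12703935/784 ≈ -16204.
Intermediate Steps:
P(r) = 1/(-4 + r)
C = 1/784 (C = (1/28 + 1/(-4 - 10))² = (1/28 + 1/(-14))² = (1/28 - 1/14)² = (-1/28)² = 1/784 ≈ 0.0012755)
-16204 + C = -16204 + 1/784 = -12703935/784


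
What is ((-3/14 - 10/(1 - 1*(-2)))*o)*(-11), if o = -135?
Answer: -73755/14 ≈ -5268.2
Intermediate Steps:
((-3/14 - 10/(1 - 1*(-2)))*o)*(-11) = ((-3/14 - 10/(1 - 1*(-2)))*(-135))*(-11) = ((-3*1/14 - 10/(1 + 2))*(-135))*(-11) = ((-3/14 - 10/3)*(-135))*(-11) = -149/42*(-135)*(-11) = (6705/14)*(-11) = -73755/14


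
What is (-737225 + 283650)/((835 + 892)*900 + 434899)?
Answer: -453575/1989199 ≈ -0.22802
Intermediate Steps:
(-737225 + 283650)/((835 + 892)*900 + 434899) = -453575/(1727*900 + 434899) = -453575/(1554300 + 434899) = -453575/1989199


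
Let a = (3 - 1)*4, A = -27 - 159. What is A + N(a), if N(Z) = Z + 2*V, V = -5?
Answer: -188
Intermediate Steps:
A = -186
a = 8 (a = 2*4 = 8)
N(Z) = -10 + Z (N(Z) = Z + 2*(-5) = Z - 10 = -10 + Z)
A + N(a) = -186 + (-10 + 8) = -186 - 2 = -188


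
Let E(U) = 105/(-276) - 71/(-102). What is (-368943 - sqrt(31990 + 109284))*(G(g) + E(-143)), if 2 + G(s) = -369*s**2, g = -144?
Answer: 191963930445757/68 + 35901240031*sqrt(141274)/4692 ≈ 2.8259e+12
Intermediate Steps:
G(s) = -2 - 369*s**2
E(U) = 1481/4692 (E(U) = 105*(-1/276) - 71*(-1/102) = -35/92 + 71/102 = 1481/4692)
(-368943 - sqrt(31990 + 109284))*(G(g) + E(-143)) = (-368943 - sqrt(31990 + 109284))*((-2 - 369*(-144)**2) + 1481/4692) = (-368943 - sqrt(141274))*((-2 - 369*20736) + 1481/4692) = (-368943 - sqrt(141274))*((-2 - 7651584) + 1481/4692) = (-368943 - sqrt(141274))*(-7651586 + 1481/4692) = (-368943 - sqrt(141274))*(-35901240031/4692) = 191963930445757/68 + 35901240031*sqrt(141274)/4692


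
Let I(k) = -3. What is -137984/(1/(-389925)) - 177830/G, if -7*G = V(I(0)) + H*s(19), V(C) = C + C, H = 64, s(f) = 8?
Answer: 13612263656005/253 ≈ 5.3803e+10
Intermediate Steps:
V(C) = 2*C
G = -506/7 (G = -(2*(-3) + 64*8)/7 = -(-6 + 512)/7 = -⅐*506 = -506/7 ≈ -72.286)
-137984/(1/(-389925)) - 177830/G = -137984/(1/(-389925)) - 177830/(-506/7) = -137984/(-1/389925) - 177830*(-7/506) = -137984*(-389925) + 622405/253 = 53803411200 + 622405/253 = 13612263656005/253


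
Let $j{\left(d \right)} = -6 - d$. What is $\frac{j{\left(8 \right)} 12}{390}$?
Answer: $- \frac{28}{65} \approx -0.43077$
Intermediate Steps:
$\frac{j{\left(8 \right)} 12}{390} = \frac{\left(-6 - 8\right) 12}{390} = \left(-6 - 8\right) 12 \cdot \frac{1}{390} = \left(-14\right) 12 \cdot \frac{1}{390} = \left(-168\right) \frac{1}{390} = - \frac{28}{65}$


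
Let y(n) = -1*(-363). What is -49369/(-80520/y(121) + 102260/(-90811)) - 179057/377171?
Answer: 18560586863637279/83997377232700 ≈ 220.97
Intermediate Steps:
y(n) = 363
-49369/(-80520/y(121) + 102260/(-90811)) - 179057/377171 = -49369/(-80520/363 + 102260/(-90811)) - 179057/377171 = -49369/(-80520*1/363 + 102260*(-1/90811)) - 179057*1/377171 = -49369/(-2440/11 - 102260/90811) - 179057/377171 = -49369/(-222703700/998921) - 179057/377171 = -49369*(-998921/222703700) - 179057/377171 = 49315730849/222703700 - 179057/377171 = 18560586863637279/83997377232700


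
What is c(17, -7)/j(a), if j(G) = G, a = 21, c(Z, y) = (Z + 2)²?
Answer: 361/21 ≈ 17.190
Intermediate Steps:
c(Z, y) = (2 + Z)²
c(17, -7)/j(a) = (2 + 17)²/21 = 19²*(1/21) = 361*(1/21) = 361/21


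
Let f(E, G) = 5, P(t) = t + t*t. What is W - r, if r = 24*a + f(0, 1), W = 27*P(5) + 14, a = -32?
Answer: 1587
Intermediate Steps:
P(t) = t + t**2
W = 824 (W = 27*(5*(1 + 5)) + 14 = 27*(5*6) + 14 = 27*30 + 14 = 810 + 14 = 824)
r = -763 (r = 24*(-32) + 5 = -768 + 5 = -763)
W - r = 824 - 1*(-763) = 824 + 763 = 1587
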